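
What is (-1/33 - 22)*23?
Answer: -16721/33 ≈ -506.70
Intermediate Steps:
(-1/33 - 22)*23 = -727/33*23 = -16721/33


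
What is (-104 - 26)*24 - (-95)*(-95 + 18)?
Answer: -10435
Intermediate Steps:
(-104 - 26)*24 - (-95)*(-95 + 18) = -130*24 - (-95)*(-77) = -3120 - 1*7315 = -3120 - 7315 = -10435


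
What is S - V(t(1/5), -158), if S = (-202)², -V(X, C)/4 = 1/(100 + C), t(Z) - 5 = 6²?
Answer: 1183314/29 ≈ 40804.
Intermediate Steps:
t(Z) = 41 (t(Z) = 5 + 6² = 5 + 36 = 41)
V(X, C) = -4/(100 + C)
S = 40804
S - V(t(1/5), -158) = 40804 - (-4)/(100 - 158) = 40804 - (-4)/(-58) = 40804 - (-4)*(-1)/58 = 40804 - 1*2/29 = 40804 - 2/29 = 1183314/29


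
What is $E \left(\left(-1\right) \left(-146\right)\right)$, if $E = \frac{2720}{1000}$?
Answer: $\frac{9928}{25} \approx 397.12$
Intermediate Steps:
$E = \frac{68}{25}$ ($E = 2720 \cdot \frac{1}{1000} = \frac{68}{25} \approx 2.72$)
$E \left(\left(-1\right) \left(-146\right)\right) = \frac{68 \left(\left(-1\right) \left(-146\right)\right)}{25} = \frac{68}{25} \cdot 146 = \frac{9928}{25}$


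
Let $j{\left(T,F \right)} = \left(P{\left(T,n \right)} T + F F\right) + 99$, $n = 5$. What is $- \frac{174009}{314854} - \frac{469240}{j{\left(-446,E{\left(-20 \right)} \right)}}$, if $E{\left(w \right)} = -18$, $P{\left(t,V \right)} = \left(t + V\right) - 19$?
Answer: $- \frac{183515383207}{64728629882} \approx -2.8352$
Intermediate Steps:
$P{\left(t,V \right)} = -19 + V + t$ ($P{\left(t,V \right)} = \left(V + t\right) - 19 = -19 + V + t$)
$j{\left(T,F \right)} = 99 + F^{2} + T \left(-14 + T\right)$ ($j{\left(T,F \right)} = \left(\left(-19 + 5 + T\right) T + F F\right) + 99 = \left(\left(-14 + T\right) T + F^{2}\right) + 99 = \left(T \left(-14 + T\right) + F^{2}\right) + 99 = \left(F^{2} + T \left(-14 + T\right)\right) + 99 = 99 + F^{2} + T \left(-14 + T\right)$)
$- \frac{174009}{314854} - \frac{469240}{j{\left(-446,E{\left(-20 \right)} \right)}} = - \frac{174009}{314854} - \frac{469240}{99 + \left(-18\right)^{2} - 446 \left(-14 - 446\right)} = \left(-174009\right) \frac{1}{314854} - \frac{469240}{99 + 324 - -205160} = - \frac{174009}{314854} - \frac{469240}{99 + 324 + 205160} = - \frac{174009}{314854} - \frac{469240}{205583} = - \frac{183515383207}{64728629882}$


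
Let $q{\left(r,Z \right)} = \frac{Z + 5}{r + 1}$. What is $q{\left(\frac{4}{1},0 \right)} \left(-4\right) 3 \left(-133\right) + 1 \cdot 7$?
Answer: $1603$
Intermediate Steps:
$q{\left(r,Z \right)} = \frac{5 + Z}{1 + r}$
$q{\left(\frac{4}{1},0 \right)} \left(-4\right) 3 \left(-133\right) + 1 \cdot 7 = \frac{5 + 0}{1 + \frac{4}{1}} \left(-4\right) 3 \left(-133\right) + 1 \cdot 7 = \frac{1}{1 + 4 \cdot 1} \cdot 5 \left(-4\right) 3 \left(-133\right) + 7 = \frac{1}{1 + 4} \cdot 5 \left(-4\right) 3 \left(-133\right) + 7 = \frac{1}{5} \cdot 5 \left(-4\right) 3 \left(-133\right) + 7 = 1 \left(-4\right) 3 \left(-133\right) + 7 = \left(-4\right) 3 \left(-133\right) + 7 = \left(-12\right) \left(-133\right) + 7 = 1596 + 7 = 1603$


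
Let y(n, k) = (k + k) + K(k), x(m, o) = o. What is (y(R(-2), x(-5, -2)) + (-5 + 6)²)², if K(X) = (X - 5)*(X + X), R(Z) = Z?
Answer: 625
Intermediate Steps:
K(X) = 2*X*(-5 + X) (K(X) = (-5 + X)*(2*X) = 2*X*(-5 + X))
y(n, k) = 2*k + 2*k*(-5 + k) (y(n, k) = (k + k) + 2*k*(-5 + k) = 2*k + 2*k*(-5 + k))
(y(R(-2), x(-5, -2)) + (-5 + 6)²)² = (2*(-2)*(-4 - 2) + (-5 + 6)²)² = (2*(-2)*(-6) + 1²)² = (24 + 1)² = 25² = 625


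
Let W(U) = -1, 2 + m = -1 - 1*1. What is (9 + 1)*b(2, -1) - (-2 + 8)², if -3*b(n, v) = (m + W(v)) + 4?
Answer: -98/3 ≈ -32.667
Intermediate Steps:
m = -4 (m = -2 + (-1 - 1*1) = -2 + (-1 - 1) = -2 - 2 = -4)
b(n, v) = ⅓ (b(n, v) = -((-4 - 1) + 4)/3 = -(-5 + 4)/3 = -⅓*(-1) = ⅓)
(9 + 1)*b(2, -1) - (-2 + 8)² = (9 + 1)*(⅓) - (-2 + 8)² = 10*(⅓) - 1*6² = 10/3 - 1*36 = 10/3 - 36 = -98/3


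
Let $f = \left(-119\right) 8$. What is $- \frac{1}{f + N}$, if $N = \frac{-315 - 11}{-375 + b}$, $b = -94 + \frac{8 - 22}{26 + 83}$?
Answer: $\frac{51135}{48644986} \approx 0.0010512$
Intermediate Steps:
$f = -952$
$b = - \frac{10260}{109}$ ($b = -94 - \frac{14}{109} = - \frac{10260}{109} \approx -94.128$)
$N = \frac{35534}{51135}$ ($N = \frac{-315 - 11}{-375 - \frac{10260}{109}} = - \frac{326}{- \frac{51135}{109}} = \left(-326\right) \left(- \frac{109}{51135}\right) = \frac{35534}{51135} \approx 0.69491$)
$- \frac{1}{f + N} = - \frac{1}{-952 + \frac{35534}{51135}} = - \frac{1}{- \frac{48644986}{51135}} = \left(-1\right) \left(- \frac{51135}{48644986}\right) = \frac{51135}{48644986}$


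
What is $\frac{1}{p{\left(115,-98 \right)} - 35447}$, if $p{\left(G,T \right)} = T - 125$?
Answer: $- \frac{1}{35670} \approx -2.8035 \cdot 10^{-5}$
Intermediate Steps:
$p{\left(G,T \right)} = -125 + T$
$\frac{1}{p{\left(115,-98 \right)} - 35447} = \frac{1}{\left(-125 - 98\right) - 35447} = \frac{1}{-223 - 35447} = \frac{1}{-35670} = - \frac{1}{35670}$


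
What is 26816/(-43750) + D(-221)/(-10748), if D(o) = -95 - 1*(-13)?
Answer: -71157717/117556250 ≈ -0.60531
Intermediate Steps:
D(o) = -82 (D(o) = -95 + 13 = -82)
26816/(-43750) + D(-221)/(-10748) = 26816/(-43750) - 82/(-10748) = 26816*(-1/43750) - 82*(-1/10748) = -13408/21875 + 41/5374 = -71157717/117556250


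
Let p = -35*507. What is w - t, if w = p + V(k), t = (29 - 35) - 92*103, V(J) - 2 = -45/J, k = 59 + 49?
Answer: -99137/12 ≈ -8261.4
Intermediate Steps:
k = 108
p = -17745
V(J) = 2 - 45/J
t = -9482 (t = -6 - 9476 = -9482)
w = -212921/12 (w = -17745 + (2 - 45/108) = -17745 + (2 - 45*1/108) = -17745 + (2 - 5/12) = -17745 + 19/12 = -212921/12 ≈ -17743.)
w - t = -212921/12 - 1*(-9482) = -212921/12 + 9482 = -99137/12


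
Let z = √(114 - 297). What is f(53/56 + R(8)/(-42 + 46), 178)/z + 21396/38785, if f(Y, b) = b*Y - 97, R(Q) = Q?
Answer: 21396/38785 - 11969*I*√183/5124 ≈ 0.55166 - 31.599*I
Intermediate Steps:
z = I*√183 (z = √(-183) = I*√183 ≈ 13.528*I)
f(Y, b) = -97 + Y*b (f(Y, b) = Y*b - 97 = -97 + Y*b)
f(53/56 + R(8)/(-42 + 46), 178)/z + 21396/38785 = (-97 + (53/56 + 8/(-42 + 46))*178)/((I*√183)) + 21396/38785 = (-97 + (53*(1/56) + 8/4)*178)*(-I*√183/183) + 21396*(1/38785) = (-97 + (53/56 + 8*(¼))*178)*(-I*√183/183) + 21396/38785 = (-97 + (53/56 + 2)*178)*(-I*√183/183) + 21396/38785 = (-97 + (165/56)*178)*(-I*√183/183) + 21396/38785 = (-97 + 14685/28)*(-I*√183/183) + 21396/38785 = 11969*(-I*√183/183)/28 + 21396/38785 = -11969*I*√183/5124 + 21396/38785 = 21396/38785 - 11969*I*√183/5124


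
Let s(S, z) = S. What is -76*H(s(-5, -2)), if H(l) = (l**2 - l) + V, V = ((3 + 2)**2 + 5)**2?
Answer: -70680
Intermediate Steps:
V = 900 (V = (5**2 + 5)**2 = (25 + 5)**2 = 30**2 = 900)
H(l) = 900 + l**2 - l (H(l) = (l**2 - l) + 900 = 900 + l**2 - l)
-76*H(s(-5, -2)) = -76*(900 + (-5)**2 - 1*(-5)) = -76*(900 + 25 + 5) = -76*930 = -70680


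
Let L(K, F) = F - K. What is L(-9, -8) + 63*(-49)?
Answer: -3086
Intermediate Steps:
L(-9, -8) + 63*(-49) = (-8 - 1*(-9)) + 63*(-49) = (-8 + 9) - 3087 = 1 - 3087 = -3086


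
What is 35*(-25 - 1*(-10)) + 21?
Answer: -504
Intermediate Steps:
35*(-25 - 1*(-10)) + 21 = 35*(-25 + 10) + 21 = 35*(-15) + 21 = -525 + 21 = -504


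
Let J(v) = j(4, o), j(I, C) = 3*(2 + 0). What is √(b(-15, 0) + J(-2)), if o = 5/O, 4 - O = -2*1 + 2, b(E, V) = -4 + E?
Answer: I*√13 ≈ 3.6056*I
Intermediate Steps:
O = 4 (O = 4 - (-2*1 + 2) = 4 - (-2 + 2) = 4 - 1*0 = 4 + 0 = 4)
o = 5/4 ≈ 1.2500
j(I, C) = 6 (j(I, C) = 3*2 = 6)
J(v) = 6
√(b(-15, 0) + J(-2)) = √((-4 - 15) + 6) = √(-19 + 6) = √(-13) = I*√13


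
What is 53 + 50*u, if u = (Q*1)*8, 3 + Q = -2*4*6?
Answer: -20347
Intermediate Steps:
Q = -51 (Q = -3 - 2*4*6 = -3 - 8*6 = -3 - 48 = -51)
u = -408 (u = -51*1*8 = -51*8 = -408)
53 + 50*u = 53 + 50*(-408) = 53 - 20400 = -20347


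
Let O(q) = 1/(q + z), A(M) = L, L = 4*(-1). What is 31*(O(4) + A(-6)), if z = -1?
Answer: -341/3 ≈ -113.67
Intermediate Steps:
L = -4
A(M) = -4
O(q) = 1/(-1 + q) (O(q) = 1/(q - 1) = 1/(-1 + q))
31*(O(4) + A(-6)) = 31*(1/(-1 + 4) - 4) = 31*(1/3 - 4) = 31*(⅓ - 4) = 31*(-11/3) = -341/3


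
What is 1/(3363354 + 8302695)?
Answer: 1/11666049 ≈ 8.5719e-8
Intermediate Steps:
1/(3363354 + 8302695) = 1/11666049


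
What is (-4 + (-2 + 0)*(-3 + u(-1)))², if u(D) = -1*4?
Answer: 100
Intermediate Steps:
u(D) = -4
(-4 + (-2 + 0)*(-3 + u(-1)))² = (-4 + (-2 + 0)*(-3 - 4))² = (-4 - 2*(-7))² = (-4 + 14)² = 10² = 100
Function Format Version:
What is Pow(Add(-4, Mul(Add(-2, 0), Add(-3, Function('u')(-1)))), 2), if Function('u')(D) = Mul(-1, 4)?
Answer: 100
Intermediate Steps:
Function('u')(D) = -4
Pow(Add(-4, Mul(Add(-2, 0), Add(-3, Function('u')(-1)))), 2) = Pow(Add(-4, Mul(Add(-2, 0), Add(-3, -4))), 2) = Pow(Add(-4, Mul(-2, -7)), 2) = Pow(Add(-4, 14), 2) = Pow(10, 2) = 100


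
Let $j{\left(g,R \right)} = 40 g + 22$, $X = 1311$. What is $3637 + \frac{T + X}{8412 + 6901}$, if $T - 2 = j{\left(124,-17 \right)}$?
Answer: $\frac{55699676}{15313} \approx 3637.4$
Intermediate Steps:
$j{\left(g,R \right)} = 22 + 40 g$
$T = 4984$ ($T = 2 + \left(22 + 40 \cdot 124\right) = 2 + \left(22 + 4960\right) = 2 + 4982 = 4984$)
$3637 + \frac{T + X}{8412 + 6901} = 3637 + \frac{4984 + 1311}{8412 + 6901} = 3637 + \frac{6295}{15313} = \frac{55699676}{15313}$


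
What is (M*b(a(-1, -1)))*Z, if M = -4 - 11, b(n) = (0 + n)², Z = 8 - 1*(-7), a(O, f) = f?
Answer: -225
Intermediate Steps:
Z = 15 (Z = 8 + 7 = 15)
b(n) = n²
M = -15
(M*b(a(-1, -1)))*Z = -15*(-1)²*15 = -15*1*15 = -15*15 = -225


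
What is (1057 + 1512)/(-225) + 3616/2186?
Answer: -2401117/245925 ≈ -9.7636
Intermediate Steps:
(1057 + 1512)/(-225) + 3616/2186 = 2569*(-1/225) + 3616*(1/2186) = -2569/225 + 1808/1093 = -2401117/245925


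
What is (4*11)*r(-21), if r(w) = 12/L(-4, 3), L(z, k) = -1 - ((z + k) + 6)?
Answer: -88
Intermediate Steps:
L(z, k) = -7 - k - z (L(z, k) = -1 - ((k + z) + 6) = -1 - (6 + k + z) = -1 + (-6 - k - z) = -7 - k - z)
r(w) = -2 (r(w) = 12/(-7 - 1*3 - 1*(-4)) = 12/(-7 - 3 + 4) = 12/(-6) = 12*(-⅙) = -2)
(4*11)*r(-21) = (4*11)*(-2) = 44*(-2) = -88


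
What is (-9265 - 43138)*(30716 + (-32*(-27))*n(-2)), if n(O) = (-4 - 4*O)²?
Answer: -2334029620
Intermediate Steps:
(-9265 - 43138)*(30716 + (-32*(-27))*n(-2)) = (-9265 - 43138)*(30716 + (-32*(-27))*(16*(1 - 2)²)) = -52403*(30716 + 864*(16*(-1)²)) = -52403*(30716 + 864*(16*1)) = -52403*(30716 + 864*16) = -52403*(30716 + 13824) = -52403*44540 = -2334029620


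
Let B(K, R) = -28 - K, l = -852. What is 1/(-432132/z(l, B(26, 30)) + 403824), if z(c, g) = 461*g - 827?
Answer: 25721/10387189236 ≈ 2.4762e-6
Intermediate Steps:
z(c, g) = -827 + 461*g
1/(-432132/z(l, B(26, 30)) + 403824) = 1/(-432132/(-827 + 461*(-28 - 1*26)) + 403824) = 1/(-432132/(-827 + 461*(-28 - 26)) + 403824) = 1/(-432132/(-827 + 461*(-54)) + 403824) = 1/(-432132/(-827 - 24894) + 403824) = 1/(-432132/(-25721) + 403824) = 1/(-432132*(-1/25721) + 403824) = 1/(432132/25721 + 403824) = 1/(10387189236/25721) = 25721/10387189236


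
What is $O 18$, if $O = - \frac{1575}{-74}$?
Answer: $\frac{14175}{37} \approx 383.11$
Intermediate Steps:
$O = \frac{1575}{74}$ ($O = \left(-1575\right) \left(- \frac{1}{74}\right) = \frac{1575}{74} \approx 21.284$)
$O 18 = \frac{1575}{74} \cdot 18 = \frac{14175}{37}$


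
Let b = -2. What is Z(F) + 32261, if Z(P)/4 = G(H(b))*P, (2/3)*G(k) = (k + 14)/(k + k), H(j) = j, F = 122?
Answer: 30065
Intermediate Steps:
G(k) = 3*(14 + k)/(4*k) (G(k) = 3*((k + 14)/(k + k))/2 = 3*((14 + k)/((2*k)))/2 = 3*((14 + k)*(1/(2*k)))/2 = 3*((14 + k)/(2*k))/2 = 3*(14 + k)/(4*k))
Z(P) = -18*P (Z(P) = 4*(((3/4)*(14 - 2)/(-2))*P) = 4*(((3/4)*(-1/2)*12)*P) = 4*(-9*P/2) = -18*P)
Z(F) + 32261 = -18*122 + 32261 = -2196 + 32261 = 30065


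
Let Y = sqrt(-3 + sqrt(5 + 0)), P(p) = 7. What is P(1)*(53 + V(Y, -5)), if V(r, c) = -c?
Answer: 406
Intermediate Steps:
Y = sqrt(-3 + sqrt(5)) ≈ 0.87403*I
P(1)*(53 + V(Y, -5)) = 7*(53 - 1*(-5)) = 7*(53 + 5) = 7*58 = 406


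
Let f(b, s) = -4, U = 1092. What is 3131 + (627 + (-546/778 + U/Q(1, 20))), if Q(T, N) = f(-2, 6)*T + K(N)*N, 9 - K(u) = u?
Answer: 11677541/3112 ≈ 3752.4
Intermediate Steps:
K(u) = 9 - u
Q(T, N) = -4*T + N*(9 - N) (Q(T, N) = -4*T + (9 - N)*N = -4*T + N*(9 - N))
3131 + (627 + (-546/778 + U/Q(1, 20))) = 3131 + (627 + (-546/778 + 1092/(-4*1 - 1*20*(-9 + 20)))) = 3131 + (627 + (-546*1/778 + 1092/(-4 - 1*20*11))) = 3131 + (627 + (-273/389 + 1092/(-4 - 220))) = 3131 + (627 + (-273/389 + 1092/(-224))) = 3131 + (627 + (-273/389 + 1092*(-1/224))) = 3131 + (627 + (-273/389 - 39/8)) = 3131 + (627 - 17355/3112) = 3131 + 1933869/3112 = 11677541/3112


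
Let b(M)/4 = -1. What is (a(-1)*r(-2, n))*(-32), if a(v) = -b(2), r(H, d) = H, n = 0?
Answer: 256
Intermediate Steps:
b(M) = -4 (b(M) = 4*(-1) = -4)
a(v) = 4 (a(v) = -1*(-4) = 4)
(a(-1)*r(-2, n))*(-32) = (4*(-2))*(-32) = -8*(-32) = 256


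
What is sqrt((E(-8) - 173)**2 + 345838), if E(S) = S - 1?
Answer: sqrt(378962) ≈ 615.60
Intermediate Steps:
E(S) = -1 + S
sqrt((E(-8) - 173)**2 + 345838) = sqrt(((-1 - 8) - 173)**2 + 345838) = sqrt((-9 - 173)**2 + 345838) = sqrt((-182)**2 + 345838) = sqrt(33124 + 345838) = sqrt(378962)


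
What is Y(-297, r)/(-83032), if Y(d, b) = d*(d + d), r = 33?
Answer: -88209/41516 ≈ -2.1247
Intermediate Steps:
Y(d, b) = 2*d**2 (Y(d, b) = d*(2*d) = 2*d**2)
Y(-297, r)/(-83032) = (2*(-297)**2)/(-83032) = (2*88209)*(-1/83032) = 176418*(-1/83032) = -88209/41516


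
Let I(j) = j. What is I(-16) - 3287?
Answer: -3303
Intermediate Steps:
I(-16) - 3287 = -16 - 3287 = -3303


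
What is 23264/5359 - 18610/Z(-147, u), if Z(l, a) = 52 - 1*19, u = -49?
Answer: -98963278/176847 ≈ -559.60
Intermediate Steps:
Z(l, a) = 33 (Z(l, a) = 52 - 19 = 33)
23264/5359 - 18610/Z(-147, u) = 23264/5359 - 18610/33 = -98963278/176847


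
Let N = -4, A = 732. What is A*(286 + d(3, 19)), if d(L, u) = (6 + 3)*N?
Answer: 183000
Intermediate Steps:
d(L, u) = -36 (d(L, u) = (6 + 3)*(-4) = 9*(-4) = -36)
A*(286 + d(3, 19)) = 732*(286 - 36) = 732*250 = 183000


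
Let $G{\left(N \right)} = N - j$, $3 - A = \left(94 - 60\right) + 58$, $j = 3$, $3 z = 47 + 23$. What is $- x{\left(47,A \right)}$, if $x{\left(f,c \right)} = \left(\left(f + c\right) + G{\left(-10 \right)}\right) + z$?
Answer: $\frac{95}{3} \approx 31.667$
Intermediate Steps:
$z = \frac{70}{3}$ ($z = \frac{47 + 23}{3} = \frac{1}{3} \cdot 70 = \frac{70}{3} \approx 23.333$)
$A = -89$ ($A = 3 - \left(\left(94 - 60\right) + 58\right) = 3 - \left(34 + 58\right) = 3 - 92 = -89$)
$G{\left(N \right)} = -3 + N$ ($G{\left(N \right)} = N - 3 = -3 + N$)
$x{\left(f,c \right)} = \frac{31}{3} + c + f$ ($x{\left(f,c \right)} = \left(\left(f + c\right) - 13\right) + \frac{70}{3} = \left(\left(c + f\right) - 13\right) + \frac{70}{3} = \left(-13 + c + f\right) + \frac{70}{3} = \frac{31}{3} + c + f$)
$- x{\left(47,A \right)} = - (\frac{31}{3} - 89 + 47) = \left(-1\right) \left(- \frac{95}{3}\right) = \frac{95}{3}$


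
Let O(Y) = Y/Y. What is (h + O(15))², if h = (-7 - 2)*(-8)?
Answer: 5329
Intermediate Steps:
O(Y) = 1
h = 72 (h = -9*(-8) = 72)
(h + O(15))² = (72 + 1)² = 73² = 5329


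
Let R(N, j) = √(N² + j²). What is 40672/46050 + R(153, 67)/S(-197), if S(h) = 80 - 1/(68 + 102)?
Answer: 20336/23025 + 170*√27898/13599 ≈ 2.9712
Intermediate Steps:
S(h) = 13599/170 (S(h) = 80 - 1/170 = 13599/170)
40672/46050 + R(153, 67)/S(-197) = 40672/46050 + √(153² + 67²)/(13599/170) = 40672*(1/46050) + √(23409 + 4489)*(170/13599) = 20336/23025 + √27898*(170/13599) = 20336/23025 + 170*√27898/13599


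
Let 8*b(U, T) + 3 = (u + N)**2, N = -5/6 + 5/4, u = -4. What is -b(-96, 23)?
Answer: -1417/1152 ≈ -1.2300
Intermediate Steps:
N = 5/12 (N = -5*1/6 + 5*(1/4) = -5/6 + 5/4 = 5/12 ≈ 0.41667)
b(U, T) = 1417/1152 (b(U, T) = -3/8 + (-4 + 5/12)**2/8 = -3/8 + (-43/12)**2/8 = -3/8 + (1/8)*(1849/144) = -3/8 + 1849/1152 = 1417/1152)
-b(-96, 23) = -1*1417/1152 = -1417/1152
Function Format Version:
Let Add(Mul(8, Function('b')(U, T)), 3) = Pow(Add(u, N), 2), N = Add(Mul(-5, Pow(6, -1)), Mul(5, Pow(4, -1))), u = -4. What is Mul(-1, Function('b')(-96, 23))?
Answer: Rational(-1417, 1152) ≈ -1.2300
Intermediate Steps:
N = Rational(5, 12) (N = Add(Mul(-5, Rational(1, 6)), Mul(5, Rational(1, 4))) = Add(Rational(-5, 6), Rational(5, 4)) = Rational(5, 12) ≈ 0.41667)
Function('b')(U, T) = Rational(1417, 1152) (Function('b')(U, T) = Add(Rational(-3, 8), Mul(Rational(1, 8), Pow(Add(-4, Rational(5, 12)), 2))) = Add(Rational(-3, 8), Mul(Rational(1, 8), Pow(Rational(-43, 12), 2))) = Add(Rational(-3, 8), Mul(Rational(1, 8), Rational(1849, 144))) = Add(Rational(-3, 8), Rational(1849, 1152)) = Rational(1417, 1152))
Mul(-1, Function('b')(-96, 23)) = Mul(-1, Rational(1417, 1152)) = Rational(-1417, 1152)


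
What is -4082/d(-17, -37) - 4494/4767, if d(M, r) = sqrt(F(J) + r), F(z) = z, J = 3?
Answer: -214/227 + 2041*I*sqrt(34)/17 ≈ -0.94273 + 700.06*I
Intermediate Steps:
d(M, r) = sqrt(3 + r)
-4082/d(-17, -37) - 4494/4767 = -4082/sqrt(3 - 37) - 4494/4767 = -4082*(-I*sqrt(34)/34) - 4494*1/4767 = -4082*(-I*sqrt(34)/34) - 214/227 = -(-2041)*I*sqrt(34)/17 - 214/227 = 2041*I*sqrt(34)/17 - 214/227 = -214/227 + 2041*I*sqrt(34)/17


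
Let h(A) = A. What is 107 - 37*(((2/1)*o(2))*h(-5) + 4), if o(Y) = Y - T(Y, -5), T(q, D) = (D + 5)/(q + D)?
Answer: 699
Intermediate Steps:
T(q, D) = (5 + D)/(D + q)
o(Y) = Y (o(Y) = Y - (5 - 5)/(-5 + Y) = Y - 0/(-5 + Y) = Y - 1*0 = Y + 0 = Y)
107 - 37*(((2/1)*o(2))*h(-5) + 4) = 107 - 37*(((2/1)*2)*(-5) + 4) = 107 - 37*(((2*1)*2)*(-5) + 4) = 107 - 37*((2*2)*(-5) + 4) = 107 - 37*(4*(-5) + 4) = 107 - 37*(-20 + 4) = 107 - 37*(-16) = 107 + 592 = 699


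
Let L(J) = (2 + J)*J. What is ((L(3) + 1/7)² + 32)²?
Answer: 163942416/2401 ≈ 68281.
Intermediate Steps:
L(J) = J*(2 + J)
((L(3) + 1/7)² + 32)² = ((3*(2 + 3) + 1/7)² + 32)² = ((3*5 + ⅐)² + 32)² = ((15 + ⅐)² + 32)² = ((106/7)² + 32)² = (11236/49 + 32)² = (12804/49)² = 163942416/2401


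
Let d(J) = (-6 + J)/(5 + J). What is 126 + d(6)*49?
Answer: 126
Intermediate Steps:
d(J) = (-6 + J)/(5 + J)
126 + d(6)*49 = 126 + ((-6 + 6)/(5 + 6))*49 = 126 + (0/11)*49 = 126 + ((1/11)*0)*49 = 126 + 0*49 = 126 + 0 = 126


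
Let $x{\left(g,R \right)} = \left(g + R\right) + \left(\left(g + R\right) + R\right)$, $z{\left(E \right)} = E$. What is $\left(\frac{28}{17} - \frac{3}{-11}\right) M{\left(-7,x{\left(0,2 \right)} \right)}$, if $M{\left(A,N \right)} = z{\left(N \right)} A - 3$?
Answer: $- \frac{16155}{187} \approx -86.39$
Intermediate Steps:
$x{\left(g,R \right)} = 2 g + 3 R$ ($x{\left(g,R \right)} = \left(R + g\right) + \left(\left(R + g\right) + R\right) = \left(R + g\right) + \left(g + 2 R\right) = 2 g + 3 R$)
$M{\left(A,N \right)} = -3 + A N$ ($M{\left(A,N \right)} = N A - 3 = A N - 3 = -3 + A N$)
$\left(\frac{28}{17} - \frac{3}{-11}\right) M{\left(-7,x{\left(0,2 \right)} \right)} = \left(\frac{28}{17} - \frac{3}{-11}\right) \left(-3 - 7 \left(2 \cdot 0 + 3 \cdot 2\right)\right) = \left(28 \cdot \frac{1}{17} - - \frac{3}{11}\right) \left(-3 - 7 \left(0 + 6\right)\right) = \left(\frac{28}{17} + \frac{3}{11}\right) \left(-3 - 42\right) = \frac{359 \left(-3 - 42\right)}{187} = \frac{359}{187} \left(-45\right) = - \frac{16155}{187}$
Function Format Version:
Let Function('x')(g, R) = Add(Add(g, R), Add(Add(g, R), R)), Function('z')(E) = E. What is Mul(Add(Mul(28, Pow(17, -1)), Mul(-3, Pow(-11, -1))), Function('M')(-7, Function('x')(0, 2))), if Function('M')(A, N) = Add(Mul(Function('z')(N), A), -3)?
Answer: Rational(-16155, 187) ≈ -86.390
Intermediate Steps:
Function('x')(g, R) = Add(Mul(2, g), Mul(3, R)) (Function('x')(g, R) = Add(Add(R, g), Add(Add(R, g), R)) = Add(Add(R, g), Add(g, Mul(2, R))) = Add(Mul(2, g), Mul(3, R)))
Function('M')(A, N) = Add(-3, Mul(A, N)) (Function('M')(A, N) = Add(Mul(N, A), -3) = Add(Mul(A, N), -3) = Add(-3, Mul(A, N)))
Mul(Add(Mul(28, Pow(17, -1)), Mul(-3, Pow(-11, -1))), Function('M')(-7, Function('x')(0, 2))) = Mul(Add(Mul(28, Pow(17, -1)), Mul(-3, Pow(-11, -1))), Add(-3, Mul(-7, Add(Mul(2, 0), Mul(3, 2))))) = Mul(Add(Mul(28, Rational(1, 17)), Mul(-3, Rational(-1, 11))), Add(-3, Mul(-7, Add(0, 6)))) = Mul(Add(Rational(28, 17), Rational(3, 11)), Add(-3, Mul(-7, 6))) = Mul(Rational(359, 187), Add(-3, -42)) = Mul(Rational(359, 187), -45) = Rational(-16155, 187)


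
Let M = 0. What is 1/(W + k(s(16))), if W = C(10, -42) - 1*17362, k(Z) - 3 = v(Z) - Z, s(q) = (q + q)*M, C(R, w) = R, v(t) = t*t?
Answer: -1/17349 ≈ -5.7640e-5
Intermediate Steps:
v(t) = t²
s(q) = 0 (s(q) = (q + q)*0 = (2*q)*0 = 0)
k(Z) = 3 + Z² - Z (k(Z) = 3 + (Z² - Z) = 3 + Z² - Z)
W = -17352 (W = 10 - 1*17362 = 10 - 17362 = -17352)
1/(W + k(s(16))) = 1/(-17352 + (3 + 0² - 1*0)) = 1/(-17352 + (3 + 0 + 0)) = 1/(-17352 + 3) = 1/(-17349) = -1/17349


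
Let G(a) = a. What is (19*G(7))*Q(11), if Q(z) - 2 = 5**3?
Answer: 16891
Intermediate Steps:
Q(z) = 127 (Q(z) = 2 + 5**3 = 2 + 125 = 127)
(19*G(7))*Q(11) = (19*7)*127 = 133*127 = 16891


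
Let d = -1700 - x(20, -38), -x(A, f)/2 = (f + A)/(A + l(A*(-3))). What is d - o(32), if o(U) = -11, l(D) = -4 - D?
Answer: -32100/19 ≈ -1689.5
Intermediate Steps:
x(A, f) = -2*(A + f)/(-4 + 4*A) (x(A, f) = -2*(f + A)/(A + (-4 - A*(-3))) = -2*(A + f)/(A + (-4 - (-3)*A)) = -2*(A + f)/(A + (-4 + 3*A)) = -2*(A + f)/(-4 + 4*A))
d = -32309/19 (d = -1700 - (-1*20 - 1*(-38))/(2*(-1 + 20)) = -1700 - (-20 + 38)/(2*19) = -1700 - 18/(2*19) = -1700 - 1*9/19 = -1700 - 9/19 = -32309/19 ≈ -1700.5)
d - o(32) = -32309/19 - 1*(-11) = -32309/19 + 11 = -32100/19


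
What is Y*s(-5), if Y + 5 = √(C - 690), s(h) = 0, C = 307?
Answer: 0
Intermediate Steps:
Y = -5 + I*√383 (Y = -5 + √(307 - 690) = -5 + √(-383) = -5 + I*√383 ≈ -5.0 + 19.57*I)
Y*s(-5) = (-5 + I*√383)*0 = 0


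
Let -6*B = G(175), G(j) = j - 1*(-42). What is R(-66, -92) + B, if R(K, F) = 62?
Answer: 155/6 ≈ 25.833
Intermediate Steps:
G(j) = 42 + j (G(j) = j + 42 = 42 + j)
B = -217/6 (B = -(42 + 175)/6 = -⅙*217 = -217/6 ≈ -36.167)
R(-66, -92) + B = 62 - 217/6 = 155/6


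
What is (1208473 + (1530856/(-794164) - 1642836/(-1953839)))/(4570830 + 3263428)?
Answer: 468786979090184457/3039043027099181942 ≈ 0.15425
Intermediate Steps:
(1208473 + (1530856/(-794164) - 1642836/(-1953839)))/(4570830 + 3263428) = (1208473 + (1530856*(-1/794164) - 1642836*(-1/1953839)))/7834258 = (1208473 + (-382714/198541 + 1642836/1953839))*(1/7834258) = (1208473 - 421591236770/387917148899)*(1/7834258) = (468786979090184457/387917148899)*(1/7834258) = 468786979090184457/3039043027099181942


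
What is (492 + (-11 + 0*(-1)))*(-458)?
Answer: -220298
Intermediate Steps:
(492 + (-11 + 0*(-1)))*(-458) = (492 + (-11 + 0))*(-458) = (492 - 11)*(-458) = 481*(-458) = -220298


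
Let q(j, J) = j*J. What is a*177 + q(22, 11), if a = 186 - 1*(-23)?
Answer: 37235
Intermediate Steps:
a = 209 (a = 186 + 23 = 209)
q(j, J) = J*j
a*177 + q(22, 11) = 209*177 + 11*22 = 36993 + 242 = 37235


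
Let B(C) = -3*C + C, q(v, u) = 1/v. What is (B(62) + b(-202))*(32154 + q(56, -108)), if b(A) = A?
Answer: -293501875/28 ≈ -1.0482e+7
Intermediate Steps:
B(C) = -2*C
(B(62) + b(-202))*(32154 + q(56, -108)) = (-2*62 - 202)*(32154 + 1/56) = (-124 - 202)*(32154 + 1/56) = -326*1800625/56 = -293501875/28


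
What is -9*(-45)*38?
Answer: 15390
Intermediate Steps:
-9*(-45)*38 = 405*38 = 15390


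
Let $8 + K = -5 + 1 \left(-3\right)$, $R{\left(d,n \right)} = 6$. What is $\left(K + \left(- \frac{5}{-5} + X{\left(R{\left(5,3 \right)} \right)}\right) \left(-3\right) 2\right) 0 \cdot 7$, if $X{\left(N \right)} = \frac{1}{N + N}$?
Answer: $0$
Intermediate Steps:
$K = -16$ ($K = -8 + \left(-5 + 1 \left(-3\right)\right) = -8 - 8 = -16$)
$X{\left(N \right)} = \frac{1}{2 N}$
$\left(K + \left(- \frac{5}{-5} + X{\left(R{\left(5,3 \right)} \right)}\right) \left(-3\right) 2\right) 0 \cdot 7 = \left(-16 + \left(- \frac{5}{-5} + \frac{1}{2 \cdot 6}\right) \left(-3\right) 2\right) 0 \cdot 7 = \left(-16 + \left(\left(-5\right) \left(- \frac{1}{5}\right) + \frac{1}{2} \cdot \frac{1}{6}\right) \left(-3\right) 2\right) 0 \cdot 7 = \left(-16 + \left(1 + \frac{1}{12}\right) \left(-3\right) 2\right) 0 \cdot 7 = \left(-16 + \frac{13}{12} \left(-3\right) 2\right) 0 \cdot 7 = \left(-16 - \frac{13}{2}\right) 0 \cdot 7 = \left(- \frac{45}{2}\right) 0 \cdot 7 = 0 \cdot 7 = 0$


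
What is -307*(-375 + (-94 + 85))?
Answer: 117888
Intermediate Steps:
-307*(-375 + (-94 + 85)) = -307*(-375 - 9) = -307*(-384) = 117888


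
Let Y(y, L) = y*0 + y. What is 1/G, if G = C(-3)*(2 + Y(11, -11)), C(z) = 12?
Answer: 1/156 ≈ 0.0064103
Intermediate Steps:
Y(y, L) = y (Y(y, L) = 0 + y = y)
G = 156 (G = 12*(2 + 11) = 12*13 = 156)
1/G = 1/156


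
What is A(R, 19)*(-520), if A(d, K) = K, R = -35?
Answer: -9880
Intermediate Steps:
A(R, 19)*(-520) = 19*(-520) = -9880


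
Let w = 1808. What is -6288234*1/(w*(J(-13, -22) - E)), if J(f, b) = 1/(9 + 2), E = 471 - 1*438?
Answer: 34585287/327248 ≈ 105.69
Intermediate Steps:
E = 33 (E = 471 - 438 = 33)
J(f, b) = 1/11
-6288234*1/(w*(J(-13, -22) - E)) = -6288234*1/(1808*(1/11 - 1*33)) = -6288234*1/(1808*(1/11 - 33)) = -6288234/(1808*(-362/11)) = -6288234/(-654496/11) = -6288234*(-11/654496) = 34585287/327248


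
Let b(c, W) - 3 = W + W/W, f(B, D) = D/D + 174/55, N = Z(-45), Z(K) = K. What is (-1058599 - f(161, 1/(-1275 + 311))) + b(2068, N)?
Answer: -58225429/55 ≈ -1.0586e+6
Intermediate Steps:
N = -45
f(B, D) = 229/55 (f(B, D) = 1 + 174*(1/55) = 1 + 174/55 = 229/55)
b(c, W) = 4 + W (b(c, W) = 3 + (W + W/W) = 3 + (W + 1) = 3 + (1 + W) = 4 + W)
(-1058599 - f(161, 1/(-1275 + 311))) + b(2068, N) = (-1058599 - 1*229/55) + (4 - 45) = (-1058599 - 229/55) - 41 = -58223174/55 - 41 = -58225429/55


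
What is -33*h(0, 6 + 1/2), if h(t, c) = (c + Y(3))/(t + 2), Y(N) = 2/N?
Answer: -473/4 ≈ -118.25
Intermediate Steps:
h(t, c) = (⅔ + c)/(2 + t) (h(t, c) = (c + 2/3)/(t + 2) = (c + 2*(⅓))/(2 + t) = (c + ⅔)/(2 + t) = (⅔ + c)/(2 + t))
-33*h(0, 6 + 1/2) = -33*(⅔ + (6 + 1/2))/(2 + 0) = -33*(⅔ + (6 + ½))/2 = -33*(⅔ + 13/2)/2 = -33*43/(2*6) = -33*43/12 = -473/4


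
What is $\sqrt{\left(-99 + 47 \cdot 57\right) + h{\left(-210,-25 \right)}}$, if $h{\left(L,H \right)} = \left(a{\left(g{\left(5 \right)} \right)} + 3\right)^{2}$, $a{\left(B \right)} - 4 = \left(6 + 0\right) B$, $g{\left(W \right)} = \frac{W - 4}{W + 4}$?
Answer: $\frac{\sqrt{23749}}{3} \approx 51.369$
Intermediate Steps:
$g{\left(W \right)} = \frac{-4 + W}{4 + W}$
$a{\left(B \right)} = 4 + 6 B$ ($a{\left(B \right)} = 4 + \left(6 + 0\right) B = 4 + 6 B$)
$h{\left(L,H \right)} = \frac{529}{9}$ ($h{\left(L,H \right)} = \left(\left(4 + 6 \frac{-4 + 5}{4 + 5}\right) + 3\right)^{2} = \left(\left(4 + 6 \cdot \frac{1}{9} \cdot 1\right) + 3\right)^{2} = \left(\left(4 + 6 \cdot \frac{1}{9}\right) + 3\right)^{2} = \left(\left(4 + \frac{2}{3}\right) + 3\right)^{2} = \left(\frac{14}{3} + 3\right)^{2} = \left(\frac{23}{3}\right)^{2} = \frac{529}{9}$)
$\sqrt{\left(-99 + 47 \cdot 57\right) + h{\left(-210,-25 \right)}} = \sqrt{\left(-99 + 47 \cdot 57\right) + \frac{529}{9}} = \sqrt{\left(-99 + 2679\right) + \frac{529}{9}} = \sqrt{2580 + \frac{529}{9}} = \sqrt{\frac{23749}{9}} = \frac{\sqrt{23749}}{3}$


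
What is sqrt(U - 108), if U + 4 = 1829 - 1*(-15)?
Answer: 2*sqrt(433) ≈ 41.617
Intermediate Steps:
U = 1840 (U = -4 + (1829 - 1*(-15)) = -4 + (1829 + 15) = -4 + 1844 = 1840)
sqrt(U - 108) = sqrt(1840 - 108) = sqrt(1732) = 2*sqrt(433)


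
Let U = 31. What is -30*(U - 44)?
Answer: 390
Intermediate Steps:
-30*(U - 44) = -30*(31 - 44) = -30*(-13) = 390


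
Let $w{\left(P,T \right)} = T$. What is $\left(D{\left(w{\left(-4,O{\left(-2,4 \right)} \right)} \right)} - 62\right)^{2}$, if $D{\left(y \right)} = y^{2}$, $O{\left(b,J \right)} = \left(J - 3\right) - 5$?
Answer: $2116$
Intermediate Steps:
$O{\left(b,J \right)} = -8 + J$ ($O{\left(b,J \right)} = \left(-3 + J\right) - 5 = -8 + J$)
$\left(D{\left(w{\left(-4,O{\left(-2,4 \right)} \right)} \right)} - 62\right)^{2} = \left(\left(-8 + 4\right)^{2} - 62\right)^{2} = \left(\left(-4\right)^{2} - 62\right)^{2} = \left(16 - 62\right)^{2} = \left(-46\right)^{2} = 2116$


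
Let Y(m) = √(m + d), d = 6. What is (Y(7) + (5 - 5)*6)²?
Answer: 13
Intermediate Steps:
Y(m) = √(6 + m) (Y(m) = √(m + 6) = √(6 + m))
(Y(7) + (5 - 5)*6)² = (√(6 + 7) + (5 - 5)*6)² = (√13 + 0*6)² = (√13 + 0)² = (√13)² = 13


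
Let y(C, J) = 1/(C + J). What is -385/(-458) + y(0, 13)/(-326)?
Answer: 407793/485251 ≈ 0.84037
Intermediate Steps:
-385/(-458) + y(0, 13)/(-326) = -385/(-458) + 1/((0 + 13)*(-326)) = -385*(-1/458) - 1/326/13 = 385/458 + (1/13)*(-1/326) = 385/458 - 1/4238 = 407793/485251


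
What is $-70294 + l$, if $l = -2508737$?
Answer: $-2579031$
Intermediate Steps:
$-70294 + l = -70294 - 2508737 = -2579031$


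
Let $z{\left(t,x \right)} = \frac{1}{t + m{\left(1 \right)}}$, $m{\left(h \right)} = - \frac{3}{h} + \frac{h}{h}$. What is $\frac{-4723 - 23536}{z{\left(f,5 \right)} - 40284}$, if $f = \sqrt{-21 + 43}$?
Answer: $\frac{2927269070}{4172892953} + \frac{4037 \sqrt{22}}{4172892953} \approx 0.7015$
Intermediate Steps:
$f = \sqrt{22} \approx 4.6904$
$m{\left(h \right)} = 1 - \frac{3}{h}$ ($m{\left(h \right)} = - \frac{3}{h} + 1 = 1 - \frac{3}{h}$)
$z{\left(t,x \right)} = \frac{1}{-2 + t}$ ($z{\left(t,x \right)} = \frac{1}{t + \frac{-3 + 1}{1}} = \frac{1}{t + 1 \left(-2\right)} = \frac{1}{t - 2} = \frac{1}{-2 + t}$)
$\frac{-4723 - 23536}{z{\left(f,5 \right)} - 40284} = \frac{-4723 - 23536}{\frac{1}{-2 + \sqrt{22}} - 40284} = - \frac{28259}{-40284 + \frac{1}{-2 + \sqrt{22}}}$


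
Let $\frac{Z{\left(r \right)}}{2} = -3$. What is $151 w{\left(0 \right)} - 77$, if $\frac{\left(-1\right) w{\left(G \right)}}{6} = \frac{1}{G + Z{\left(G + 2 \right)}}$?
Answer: $74$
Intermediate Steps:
$Z{\left(r \right)} = -6$ ($Z{\left(r \right)} = 2 \left(-3\right) = -6$)
$w{\left(G \right)} = - \frac{6}{-6 + G}$ ($w{\left(G \right)} = - \frac{6}{G - 6} = - \frac{6}{-6 + G}$)
$151 w{\left(0 \right)} - 77 = 151 \left(- \frac{6}{-6 + 0}\right) - 77 = 151 \left(- \frac{6}{-6}\right) - 77 = 151 \left(\left(-6\right) \left(- \frac{1}{6}\right)\right) - 77 = 151 \cdot 1 - 77 = 151 - 77 = 74$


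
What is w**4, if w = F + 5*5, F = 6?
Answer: 923521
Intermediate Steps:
w = 31 (w = 6 + 5*5 = 6 + 25 = 31)
w**4 = 31**4 = 923521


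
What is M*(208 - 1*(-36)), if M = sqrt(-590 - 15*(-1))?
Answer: 1220*I*sqrt(23) ≈ 5850.9*I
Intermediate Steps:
M = 5*I*sqrt(23) (M = sqrt(-590 + 15) = sqrt(-575) = 5*I*sqrt(23) ≈ 23.979*I)
M*(208 - 1*(-36)) = (5*I*sqrt(23))*(208 - 1*(-36)) = (5*I*sqrt(23))*(208 + 36) = (5*I*sqrt(23))*244 = 1220*I*sqrt(23)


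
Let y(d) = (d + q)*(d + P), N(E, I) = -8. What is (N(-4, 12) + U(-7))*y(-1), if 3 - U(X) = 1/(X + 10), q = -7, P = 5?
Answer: 512/3 ≈ 170.67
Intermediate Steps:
U(X) = 3 - 1/(10 + X) (U(X) = 3 - 1/(X + 10) = 3 - 1/(10 + X))
y(d) = (-7 + d)*(5 + d) (y(d) = (d - 7)*(d + 5) = (-7 + d)*(5 + d))
(N(-4, 12) + U(-7))*y(-1) = (-8 + (29 + 3*(-7))/(10 - 7))*(-35 + (-1)² - 2*(-1)) = (-8 + (29 - 21)/3)*(-35 + 1 + 2) = (-8 + (⅓)*8)*(-32) = (-8 + 8/3)*(-32) = -16/3*(-32) = 512/3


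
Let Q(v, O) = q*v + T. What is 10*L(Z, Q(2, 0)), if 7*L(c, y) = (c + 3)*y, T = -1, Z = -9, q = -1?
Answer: 180/7 ≈ 25.714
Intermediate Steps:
Q(v, O) = -1 - v (Q(v, O) = -v - 1 = -1 - v)
L(c, y) = y*(3 + c)/7 (L(c, y) = ((c + 3)*y)/7 = ((3 + c)*y)/7 = (y*(3 + c))/7 = y*(3 + c)/7)
10*L(Z, Q(2, 0)) = 10*((-1 - 1*2)*(3 - 9)/7) = 10*((1/7)*(-1 - 2)*(-6)) = 10*((1/7)*(-3)*(-6)) = 10*(18/7) = 180/7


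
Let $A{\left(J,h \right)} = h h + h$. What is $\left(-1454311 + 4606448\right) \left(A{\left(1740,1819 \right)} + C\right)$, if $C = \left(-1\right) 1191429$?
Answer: $6679854275687$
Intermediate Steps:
$A{\left(J,h \right)} = h + h^{2}$ ($A{\left(J,h \right)} = h^{2} + h = h + h^{2}$)
$C = -1191429$
$\left(-1454311 + 4606448\right) \left(A{\left(1740,1819 \right)} + C\right) = \left(-1454311 + 4606448\right) \left(1819 \left(1 + 1819\right) - 1191429\right) = 3152137 \left(1819 \cdot 1820 - 1191429\right) = 3152137 \left(3310580 - 1191429\right) = 3152137 \cdot 2119151 = 6679854275687$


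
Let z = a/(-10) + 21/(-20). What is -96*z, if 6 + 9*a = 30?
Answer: 632/5 ≈ 126.40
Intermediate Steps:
a = 8/3 (a = -2/3 + (1/9)*30 = -2/3 + 10/3 = 8/3 ≈ 2.6667)
z = -79/60 (z = (8/3)/(-10) + 21/(-20) = (8/3)*(-1/10) + 21*(-1/20) = -4/15 - 21/20 = -79/60 ≈ -1.3167)
-96*z = -96*(-79/60) = 632/5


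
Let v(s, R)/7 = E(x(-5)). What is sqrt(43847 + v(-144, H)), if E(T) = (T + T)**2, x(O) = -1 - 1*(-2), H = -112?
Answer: 15*sqrt(195) ≈ 209.46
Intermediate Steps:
x(O) = 1 (x(O) = -1 + 2 = 1)
E(T) = 4*T**2 (E(T) = (2*T)**2 = 4*T**2)
v(s, R) = 28 (v(s, R) = 7*(4*1**2) = 7*(4*1) = 7*4 = 28)
sqrt(43847 + v(-144, H)) = sqrt(43847 + 28) = sqrt(43875) = 15*sqrt(195)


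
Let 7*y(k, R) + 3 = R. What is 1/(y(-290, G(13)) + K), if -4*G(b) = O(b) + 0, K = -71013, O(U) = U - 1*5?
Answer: -7/497096 ≈ -1.4082e-5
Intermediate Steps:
O(U) = -5 + U (O(U) = U - 5 = -5 + U)
G(b) = 5/4 - b/4 (G(b) = -((-5 + b) + 0)/4 = -(-5 + b)/4 = 5/4 - b/4)
y(k, R) = -3/7 + R/7
1/(y(-290, G(13)) + K) = 1/((-3/7 + (5/4 - ¼*13)/7) - 71013) = 1/((-3/7 + (5/4 - 13/4)/7) - 71013) = 1/((-3/7 + (⅐)*(-2)) - 71013) = 1/((-3/7 - 2/7) - 71013) = 1/(-5/7 - 71013) = 1/(-497096/7) = -7/497096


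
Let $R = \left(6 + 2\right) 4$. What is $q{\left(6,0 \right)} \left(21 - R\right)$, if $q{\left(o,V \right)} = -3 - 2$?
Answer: $55$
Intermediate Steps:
$q{\left(o,V \right)} = -5$
$R = 32$ ($R = 8 \cdot 4 = 32$)
$q{\left(6,0 \right)} \left(21 - R\right) = - 5 \left(21 - 32\right) = \left(-5\right) \left(-11\right) = 55$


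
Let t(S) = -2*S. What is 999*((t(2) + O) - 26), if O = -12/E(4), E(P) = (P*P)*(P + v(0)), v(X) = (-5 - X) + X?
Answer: -116883/4 ≈ -29221.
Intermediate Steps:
v(X) = -5
E(P) = P²*(-5 + P) (E(P) = (P*P)*(P - 5) = P²*(-5 + P))
O = ¾ (O = -12*1/(16*(-5 + 4)) = -12/(16*(-1)) = -12/(-16) = -12*(-1/16) = ¾ ≈ 0.75000)
999*((t(2) + O) - 26) = 999*((-2*2 + ¾) - 26) = 999*((-4 + ¾) - 26) = 999*(-13/4 - 26) = 999*(-117/4) = -116883/4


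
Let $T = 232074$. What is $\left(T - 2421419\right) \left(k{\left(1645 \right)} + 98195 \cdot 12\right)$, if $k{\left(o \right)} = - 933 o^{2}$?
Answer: $5524906216494825$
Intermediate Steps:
$\left(T - 2421419\right) \left(k{\left(1645 \right)} + 98195 \cdot 12\right) = \left(232074 - 2421419\right) \left(- 933 \cdot 1645^{2} + 98195 \cdot 12\right) = - 2189345 \left(\left(-933\right) 2706025 + 1178340\right) = - 2189345 \left(-2524721325 + 1178340\right) = \left(-2189345\right) \left(-2523542985\right) = 5524906216494825$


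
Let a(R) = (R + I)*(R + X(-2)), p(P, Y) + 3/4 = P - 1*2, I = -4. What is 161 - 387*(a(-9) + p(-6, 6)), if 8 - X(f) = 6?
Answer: -126679/4 ≈ -31670.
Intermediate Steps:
X(f) = 2 (X(f) = 8 - 1*6 = 8 - 6 = 2)
p(P, Y) = -11/4 + P (p(P, Y) = -¾ + (P - 1*2) = -¾ + (P - 2) = -¾ + (-2 + P) = -11/4 + P)
a(R) = (-4 + R)*(2 + R) (a(R) = (R - 4)*(R + 2) = (-4 + R)*(2 + R))
161 - 387*(a(-9) + p(-6, 6)) = 161 - 387*((-8 + (-9)² - 2*(-9)) + (-11/4 - 6)) = 161 - 387*((-8 + 81 + 18) - 35/4) = 161 - 387*(91 - 35/4) = 161 - 387*329/4 = 161 - 127323/4 = -126679/4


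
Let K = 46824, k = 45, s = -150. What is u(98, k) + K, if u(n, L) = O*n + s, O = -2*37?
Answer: 39422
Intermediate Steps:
O = -74
u(n, L) = -150 - 74*n (u(n, L) = -74*n - 150 = -150 - 74*n)
u(98, k) + K = (-150 - 74*98) + 46824 = (-150 - 7252) + 46824 = -7402 + 46824 = 39422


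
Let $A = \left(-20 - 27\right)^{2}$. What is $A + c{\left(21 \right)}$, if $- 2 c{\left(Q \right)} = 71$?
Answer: $\frac{4347}{2} \approx 2173.5$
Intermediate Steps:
$c{\left(Q \right)} = - \frac{71}{2}$ ($c{\left(Q \right)} = \left(- \frac{1}{2}\right) 71 = - \frac{71}{2}$)
$A = 2209$ ($A = \left(-47\right)^{2} = 2209$)
$A + c{\left(21 \right)} = 2209 - \frac{71}{2} = \frac{4347}{2}$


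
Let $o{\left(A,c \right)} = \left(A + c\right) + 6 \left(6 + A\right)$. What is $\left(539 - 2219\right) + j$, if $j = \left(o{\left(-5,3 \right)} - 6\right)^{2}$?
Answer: $-1676$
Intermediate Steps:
$o{\left(A,c \right)} = 36 + c + 7 A$ ($o{\left(A,c \right)} = \left(A + c\right) + \left(36 + 6 A\right) = 36 + c + 7 A$)
$j = 4$ ($j = \left(\left(36 + 3 + 7 \left(-5\right)\right) - 6\right)^{2} = \left(\left(36 + 3 - 35\right) - 6\right)^{2} = \left(4 - 6\right)^{2} = \left(-2\right)^{2} = 4$)
$\left(539 - 2219\right) + j = \left(539 - 2219\right) + 4 = -1680 + 4 = -1676$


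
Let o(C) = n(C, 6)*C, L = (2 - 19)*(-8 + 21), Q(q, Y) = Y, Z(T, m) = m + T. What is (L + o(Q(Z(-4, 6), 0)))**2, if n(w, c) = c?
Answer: 48841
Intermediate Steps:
Z(T, m) = T + m
L = -221 (L = -17*13 = -221)
o(C) = 6*C
(L + o(Q(Z(-4, 6), 0)))**2 = (-221 + 6*0)**2 = (-221 + 0)**2 = (-221)**2 = 48841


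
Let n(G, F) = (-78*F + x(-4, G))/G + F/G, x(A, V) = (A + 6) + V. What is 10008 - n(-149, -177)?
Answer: 1504674/149 ≈ 10098.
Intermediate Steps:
x(A, V) = 6 + A + V (x(A, V) = (6 + A) + V = 6 + A + V)
n(G, F) = F/G + (2 + G - 78*F)/G (n(G, F) = (-78*F + (6 - 4 + G))/G + F/G = (-78*F + (2 + G))/G + F/G = (2 + G - 78*F)/G + F/G = F/G + (2 + G - 78*F)/G)
10008 - n(-149, -177) = 10008 - (2 - 149 - 77*(-177))/(-149) = 10008 - (-1)*(2 - 149 + 13629)/149 = 10008 - (-1)*13482/149 = 10008 - 1*(-13482/149) = 10008 + 13482/149 = 1504674/149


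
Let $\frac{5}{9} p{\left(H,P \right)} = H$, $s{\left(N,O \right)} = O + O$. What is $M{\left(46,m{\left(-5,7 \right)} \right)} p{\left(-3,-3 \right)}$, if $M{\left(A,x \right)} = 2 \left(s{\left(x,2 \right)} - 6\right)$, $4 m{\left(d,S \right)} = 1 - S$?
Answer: $\frac{108}{5} \approx 21.6$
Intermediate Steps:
$s{\left(N,O \right)} = 2 O$
$p{\left(H,P \right)} = \frac{9 H}{5}$
$m{\left(d,S \right)} = \frac{1}{4} - \frac{S}{4}$ ($m{\left(d,S \right)} = \frac{1 - S}{4} = \frac{1}{4} - \frac{S}{4}$)
$M{\left(A,x \right)} = -4$ ($M{\left(A,x \right)} = 2 \left(2 \cdot 2 - 6\right) = 2 \left(4 - 6\right) = 2 \left(-2\right) = -4$)
$M{\left(46,m{\left(-5,7 \right)} \right)} p{\left(-3,-3 \right)} = - 4 \cdot \frac{9}{5} \left(-3\right) = \left(-4\right) \left(- \frac{27}{5}\right) = \frac{108}{5}$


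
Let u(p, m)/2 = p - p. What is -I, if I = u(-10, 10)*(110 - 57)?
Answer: 0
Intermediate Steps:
u(p, m) = 0 (u(p, m) = 2*(p - p) = 2*0 = 0)
I = 0 (I = 0*(110 - 57) = 0*53 = 0)
-I = -1*0 = 0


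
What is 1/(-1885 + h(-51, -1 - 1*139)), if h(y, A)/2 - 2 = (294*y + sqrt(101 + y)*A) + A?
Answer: -32149/1029638201 + 1400*sqrt(2)/1029638201 ≈ -2.9301e-5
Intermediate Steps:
h(y, A) = 4 + 2*A + 588*y + 2*A*sqrt(101 + y) (h(y, A) = 4 + 2*((294*y + sqrt(101 + y)*A) + A) = 4 + 2*((294*y + A*sqrt(101 + y)) + A) = 4 + 2*(A + 294*y + A*sqrt(101 + y)) = 4 + (2*A + 588*y + 2*A*sqrt(101 + y)) = 4 + 2*A + 588*y + 2*A*sqrt(101 + y))
1/(-1885 + h(-51, -1 - 1*139)) = 1/(-1885 + (4 + 2*(-1 - 1*139) + 588*(-51) + 2*(-1 - 1*139)*sqrt(101 - 51))) = 1/(-1885 + (4 + 2*(-1 - 139) - 29988 + 2*(-1 - 139)*sqrt(50))) = 1/(-1885 + (4 + 2*(-140) - 29988 + 2*(-140)*(5*sqrt(2)))) = 1/(-1885 + (4 - 280 - 29988 - 1400*sqrt(2))) = 1/(-1885 + (-30264 - 1400*sqrt(2))) = 1/(-32149 - 1400*sqrt(2))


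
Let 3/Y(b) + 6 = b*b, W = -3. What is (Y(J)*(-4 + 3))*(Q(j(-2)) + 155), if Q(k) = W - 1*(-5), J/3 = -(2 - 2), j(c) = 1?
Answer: 157/2 ≈ 78.500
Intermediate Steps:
J = 0 (J = 3*(-(2 - 2)) = 3*(-1*0) = 3*0 = 0)
Y(b) = 3/(-6 + b**2) (Y(b) = 3/(-6 + b*b) = 3/(-6 + b**2))
Q(k) = 2 (Q(k) = -3 - 1*(-5) = -3 + 5 = 2)
(Y(J)*(-4 + 3))*(Q(j(-2)) + 155) = ((3/(-6 + 0**2))*(-4 + 3))*(2 + 155) = ((3/(-6 + 0))*(-1))*157 = ((3/(-6))*(-1))*157 = ((3*(-1/6))*(-1))*157 = -1/2*(-1)*157 = (1/2)*157 = 157/2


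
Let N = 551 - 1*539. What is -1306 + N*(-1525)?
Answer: -19606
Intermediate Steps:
N = 12 (N = 551 - 539 = 12)
-1306 + N*(-1525) = -1306 + 12*(-1525) = -1306 - 18300 = -19606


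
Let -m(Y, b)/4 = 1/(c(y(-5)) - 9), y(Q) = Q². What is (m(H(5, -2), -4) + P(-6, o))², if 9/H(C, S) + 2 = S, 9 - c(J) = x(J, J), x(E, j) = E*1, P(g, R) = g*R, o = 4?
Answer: 355216/625 ≈ 568.35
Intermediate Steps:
P(g, R) = R*g
x(E, j) = E
c(J) = 9 - J
H(C, S) = 9/(-2 + S)
m(Y, b) = 4/25 (m(Y, b) = -4/((9 - 1*(-5)²) - 9) = -4/((9 - 1*25) - 9) = -4/((9 - 25) - 9) = -4/(-16 - 9) = -4/(-25) = -4*(-1/25) = 4/25)
(m(H(5, -2), -4) + P(-6, o))² = (4/25 + 4*(-6))² = (4/25 - 24)² = (-596/25)² = 355216/625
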